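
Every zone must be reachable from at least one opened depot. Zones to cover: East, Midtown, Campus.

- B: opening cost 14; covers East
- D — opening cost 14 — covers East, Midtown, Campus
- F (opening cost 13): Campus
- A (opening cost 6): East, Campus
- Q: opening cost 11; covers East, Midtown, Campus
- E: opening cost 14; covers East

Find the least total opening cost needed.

11

This is an integer covering problem.
The greedy cost-per-new-zone heuristic would pick A and Q for 17, but a cheaper cover exists.
Q alone covers East, Midtown, Campus — every zone.
Total opening cost: 11.
No cover costs less than 11.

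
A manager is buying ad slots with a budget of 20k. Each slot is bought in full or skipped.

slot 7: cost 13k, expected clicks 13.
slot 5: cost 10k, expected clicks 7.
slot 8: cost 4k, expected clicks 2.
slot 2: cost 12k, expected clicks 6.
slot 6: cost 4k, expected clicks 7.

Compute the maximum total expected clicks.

20

Allowing fractional choices, the relaxed optimum would be about 22.1, but ad slots are indivisible.
slot 7 + slot 8: cost 13 + 4 = 17 ≤ 20, expected clicks 13 + 2 = 15.
slot 7 + slot 6: cost 13 + 4 = 17 ≤ 20, expected clicks 13 + 7 = 20.
slot 5 + slot 8 + slot 6: cost 10 + 4 + 4 = 18 ≤ 20, expected clicks 7 + 2 + 7 = 16.
Best is slot 7 and slot 6 with total expected clicks 20.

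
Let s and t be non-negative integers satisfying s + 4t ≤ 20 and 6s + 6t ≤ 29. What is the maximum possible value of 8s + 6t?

(s,t)=(4,0): 1·4+4·0=4≤20, 6·4+6·0=24≤29, objective 32.
(s,t)=(3,1): 1·3+4·1=7≤20, 6·3+6·1=24≤29, objective 30.
(s,t)=(3,0): 1·3+4·0=3≤20, 6·3+6·0=18≤29, objective 24.
No feasible integer point exceeds 32.

32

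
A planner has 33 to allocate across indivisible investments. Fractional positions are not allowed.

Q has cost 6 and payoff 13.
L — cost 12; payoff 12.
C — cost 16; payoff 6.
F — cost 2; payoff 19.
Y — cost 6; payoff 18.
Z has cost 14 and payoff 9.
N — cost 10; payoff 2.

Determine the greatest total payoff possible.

Treat it as a binary knapsack problem.
Allowing fractional choices, the relaxed optimum would be about 66.5, but investments are indivisible.
Q + F + Y + Z: cost 6 + 2 + 6 + 14 = 28 ≤ 33, payoff 13 + 19 + 18 + 9 = 59.
Q + C + F + Y: cost 6 + 16 + 2 + 6 = 30 ≤ 33, payoff 13 + 6 + 19 + 18 = 56.
Q + L + F + Y: cost 6 + 12 + 2 + 6 = 26 ≤ 33, payoff 13 + 12 + 19 + 18 = 62.
Best is Q, L, F, and Y with total payoff 62.

62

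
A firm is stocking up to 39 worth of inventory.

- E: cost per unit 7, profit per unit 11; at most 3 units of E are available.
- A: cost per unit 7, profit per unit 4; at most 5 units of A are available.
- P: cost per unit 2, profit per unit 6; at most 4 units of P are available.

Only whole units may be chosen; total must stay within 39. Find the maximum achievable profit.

3×E and 4×P: cost 29 ≤ 39, profit 3·11 + 4·6 = 57.
3×E, 1×A, and 4×P: cost 36 ≤ 39, profit 3·11 + 1·4 + 4·6 = 61.
Best is 61.

61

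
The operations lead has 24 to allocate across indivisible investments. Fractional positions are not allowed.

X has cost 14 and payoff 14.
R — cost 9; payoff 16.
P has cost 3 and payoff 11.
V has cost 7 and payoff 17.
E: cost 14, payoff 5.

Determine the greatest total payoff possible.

Treat it as a binary knapsack problem.
X + P + V: cost 14 + 3 + 7 = 24 ≤ 24, payoff 14 + 11 + 17 = 42.
R + P + V: cost 9 + 3 + 7 = 19 ≤ 24, payoff 16 + 11 + 17 = 44.
R + V: cost 9 + 7 = 16 ≤ 24, payoff 16 + 17 = 33.
Best is R, P, and V with total payoff 44.

44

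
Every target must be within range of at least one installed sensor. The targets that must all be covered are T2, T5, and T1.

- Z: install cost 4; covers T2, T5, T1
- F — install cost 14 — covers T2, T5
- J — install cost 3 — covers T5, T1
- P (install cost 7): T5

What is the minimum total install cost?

Z alone covers T2, T5, T1 — every target.
Total install cost: 4.
No cover costs less than 4.

4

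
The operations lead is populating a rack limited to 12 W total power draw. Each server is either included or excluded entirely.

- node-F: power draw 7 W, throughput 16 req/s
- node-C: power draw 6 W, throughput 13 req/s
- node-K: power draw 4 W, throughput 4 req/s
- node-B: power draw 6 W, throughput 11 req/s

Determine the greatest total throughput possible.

24

Allowing fractional choices, the relaxed optimum would be about 26.8, but servers are indivisible.
node-C + node-B: power draw 6 + 6 = 12 ≤ 12, throughput 13 + 11 = 24.
node-F + node-K: power draw 7 + 4 = 11 ≤ 12, throughput 16 + 4 = 20.
node-C + node-K: power draw 6 + 4 = 10 ≤ 12, throughput 13 + 4 = 17.
Best is node-C and node-B with total throughput 24.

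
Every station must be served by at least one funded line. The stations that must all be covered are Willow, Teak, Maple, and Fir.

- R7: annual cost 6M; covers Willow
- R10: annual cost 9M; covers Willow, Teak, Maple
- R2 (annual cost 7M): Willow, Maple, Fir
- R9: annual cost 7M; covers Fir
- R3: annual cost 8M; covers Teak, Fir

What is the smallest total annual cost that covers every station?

15

This is a weighted set-cover instance.
Choose R2 and R3: together they cover Willow, Teak, Maple, Fir — every station.
Total annual cost: 7 + 8 = 15.
No cover costs less than 15.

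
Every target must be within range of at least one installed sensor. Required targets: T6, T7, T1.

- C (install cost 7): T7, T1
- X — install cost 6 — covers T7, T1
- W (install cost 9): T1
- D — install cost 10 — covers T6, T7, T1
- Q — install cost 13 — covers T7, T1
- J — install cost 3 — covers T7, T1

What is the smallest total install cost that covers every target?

10

The greedy cost-per-new-target heuristic would pick J and D for 13, but a cheaper cover exists.
D alone covers T6, T7, T1 — every target.
Total install cost: 10.
No cover costs less than 10.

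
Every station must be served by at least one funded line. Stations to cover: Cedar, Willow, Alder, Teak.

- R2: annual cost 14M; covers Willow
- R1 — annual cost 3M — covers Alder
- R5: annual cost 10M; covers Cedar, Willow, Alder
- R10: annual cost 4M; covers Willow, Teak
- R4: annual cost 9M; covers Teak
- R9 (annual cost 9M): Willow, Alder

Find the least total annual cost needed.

14

The greedy cost-per-new-station heuristic would pick R10, R1, and R5 for 17, but a cheaper cover exists.
Choose R5 and R10: together they cover Cedar, Willow, Alder, Teak — every station.
Total annual cost: 10 + 4 = 14.
No cover costs less than 14.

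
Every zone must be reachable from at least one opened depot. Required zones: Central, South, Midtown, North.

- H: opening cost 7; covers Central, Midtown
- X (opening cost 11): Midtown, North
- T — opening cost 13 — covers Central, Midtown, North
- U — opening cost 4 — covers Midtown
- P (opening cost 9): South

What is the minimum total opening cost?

22

The greedy cost-per-new-zone heuristic would pick H, P, and X for 27, but a cheaper cover exists.
Choose T and P: together they cover Central, South, Midtown, North — every zone.
Total opening cost: 13 + 9 = 22.
No cover costs less than 22.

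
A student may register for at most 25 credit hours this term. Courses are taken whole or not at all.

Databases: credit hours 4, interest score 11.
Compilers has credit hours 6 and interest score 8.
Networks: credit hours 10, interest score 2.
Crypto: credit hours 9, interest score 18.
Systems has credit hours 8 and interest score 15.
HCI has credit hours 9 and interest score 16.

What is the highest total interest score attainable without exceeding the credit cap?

45

Databases + Crypto + Systems: credit hours 4 + 9 + 8 = 21 ≤ 25, interest score 11 + 18 + 15 = 44.
Databases + Crypto + HCI: credit hours 4 + 9 + 9 = 22 ≤ 25, interest score 11 + 18 + 16 = 45.
Best is Databases, Crypto, and HCI with total interest score 45.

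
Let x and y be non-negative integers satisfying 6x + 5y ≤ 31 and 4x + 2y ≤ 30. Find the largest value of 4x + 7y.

Relaxing integrality, the LP optimum is 43.40 at (x,y) = (0, 6.2), which is not an integer point.
(x,y)=(0,6): 6·0+5·6=30≤31, 4·0+2·6=12≤30, objective 42.
(x,y)=(1,5): 6·1+5·5=31≤31, 4·1+2·5=14≤30, objective 39.
(x,y)=(0,5): 6·0+5·5=25≤31, 4·0+2·5=10≤30, objective 35.
Maximum is 42 at (x,y)=(0,6).

42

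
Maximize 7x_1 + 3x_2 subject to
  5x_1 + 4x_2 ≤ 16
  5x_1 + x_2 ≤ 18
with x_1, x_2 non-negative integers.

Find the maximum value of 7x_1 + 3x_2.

(x_1,x_2)=(3,0) is feasible, giving 21.
(x_1,x_2)=(2,1) is feasible, giving 17.
(x_1,x_2)=(2,0) is feasible, giving 14.
The best lattice point is (3,0), giving 21.

21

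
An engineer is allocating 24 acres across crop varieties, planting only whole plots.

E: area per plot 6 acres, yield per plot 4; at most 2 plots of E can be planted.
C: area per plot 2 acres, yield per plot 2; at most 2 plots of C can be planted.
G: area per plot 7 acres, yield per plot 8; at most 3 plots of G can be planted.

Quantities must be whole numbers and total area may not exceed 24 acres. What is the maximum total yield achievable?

G has the best ratio (8/7); taking only G gives at most 3×8 = 24 (stopped by the area limit).
Mixing does better — 1×C and 3×G: area 23 ≤ 24, yield 1·2 + 3·8 = 26.

26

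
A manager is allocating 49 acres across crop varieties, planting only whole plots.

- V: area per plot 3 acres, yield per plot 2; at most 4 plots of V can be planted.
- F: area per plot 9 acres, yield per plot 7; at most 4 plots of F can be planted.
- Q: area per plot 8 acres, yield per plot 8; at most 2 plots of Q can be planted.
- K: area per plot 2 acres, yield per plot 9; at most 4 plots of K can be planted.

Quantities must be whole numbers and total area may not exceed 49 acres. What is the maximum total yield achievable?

This is a bounded integer knapsack.
Take 2×V, 2×F, 2×Q, and 4×K: area 48 ≤ 49, yield 2·2 + 2·7 + 2·8 + 4·9 = 70.
K has the best ratio (9/2) and is taken to its limit of 4; remaining capacity is filled optimally with the others.

70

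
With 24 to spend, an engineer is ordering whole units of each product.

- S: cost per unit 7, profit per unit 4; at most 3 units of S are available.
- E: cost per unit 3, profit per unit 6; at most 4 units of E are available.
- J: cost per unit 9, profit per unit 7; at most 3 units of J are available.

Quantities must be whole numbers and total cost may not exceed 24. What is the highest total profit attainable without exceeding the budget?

1×S and 4×E: cost 19 ≤ 24, profit 1·4 + 4·6 = 28.
4×E and 1×J: cost 21 ≤ 24, profit 4·6 + 1·7 = 31.
Best is 31.

31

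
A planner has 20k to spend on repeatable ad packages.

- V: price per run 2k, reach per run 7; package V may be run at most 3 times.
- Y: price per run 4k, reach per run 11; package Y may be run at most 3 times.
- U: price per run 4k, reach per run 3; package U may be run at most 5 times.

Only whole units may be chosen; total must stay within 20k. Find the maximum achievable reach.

V has the best ratio (7/2); taking only V gives at most 3×7 = 21 (stopped by the supply cap of 3).
Mixing does better — 3×V and 3×Y: price 18 ≤ 20, reach 3·7 + 3·11 = 54.

54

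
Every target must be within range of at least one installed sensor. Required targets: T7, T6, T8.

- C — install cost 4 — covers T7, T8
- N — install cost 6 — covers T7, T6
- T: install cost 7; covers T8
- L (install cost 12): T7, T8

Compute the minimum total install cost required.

Choose C and N: together they cover T7, T6, T8 — every target.
Total install cost: 4 + 6 = 10.

10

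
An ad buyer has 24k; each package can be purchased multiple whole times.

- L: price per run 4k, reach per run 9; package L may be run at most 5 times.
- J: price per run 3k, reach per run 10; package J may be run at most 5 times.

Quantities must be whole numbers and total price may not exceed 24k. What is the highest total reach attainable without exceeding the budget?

68

Take 2×L and 5×J: price 23 ≤ 24, reach 2·9 + 5·10 = 68.
J has the best ratio (10/3) and is taken to its limit of 5; remaining capacity is filled optimally with the others.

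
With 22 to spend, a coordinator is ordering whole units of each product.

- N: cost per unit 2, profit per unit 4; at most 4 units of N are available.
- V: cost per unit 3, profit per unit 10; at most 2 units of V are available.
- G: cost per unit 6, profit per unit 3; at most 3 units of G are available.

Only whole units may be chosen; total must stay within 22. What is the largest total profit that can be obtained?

39

4×N and 2×V: cost 14 ≤ 22, profit 4·4 + 2·10 = 36.
4×N, 2×V, and 1×G: cost 20 ≤ 22, profit 4·4 + 2·10 + 1·3 = 39.
Best is 39.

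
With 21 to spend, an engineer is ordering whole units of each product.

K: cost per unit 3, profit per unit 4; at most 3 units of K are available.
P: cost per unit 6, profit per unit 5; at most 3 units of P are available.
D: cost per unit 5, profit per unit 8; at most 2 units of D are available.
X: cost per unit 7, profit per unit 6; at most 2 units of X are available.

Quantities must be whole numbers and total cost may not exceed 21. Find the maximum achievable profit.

28

3×K and 2×D: cost 19 ≤ 21, profit 3·4 + 2·8 = 28.
1×K, 2×D, and 1×X: cost 20 ≤ 21, profit 1·4 + 2·8 + 1·6 = 26.
Best is 28.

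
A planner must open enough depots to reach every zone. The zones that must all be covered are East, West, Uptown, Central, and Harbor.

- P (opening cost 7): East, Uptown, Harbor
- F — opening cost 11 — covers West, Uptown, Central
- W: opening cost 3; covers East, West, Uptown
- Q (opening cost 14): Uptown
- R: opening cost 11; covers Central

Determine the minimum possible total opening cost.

The greedy cost-per-new-zone heuristic would pick W, P, and F for 21, but a cheaper cover exists.
Choose P and F: together they cover East, West, Uptown, Central, Harbor — every zone.
Total opening cost: 7 + 11 = 18.
No cover costs less than 18.

18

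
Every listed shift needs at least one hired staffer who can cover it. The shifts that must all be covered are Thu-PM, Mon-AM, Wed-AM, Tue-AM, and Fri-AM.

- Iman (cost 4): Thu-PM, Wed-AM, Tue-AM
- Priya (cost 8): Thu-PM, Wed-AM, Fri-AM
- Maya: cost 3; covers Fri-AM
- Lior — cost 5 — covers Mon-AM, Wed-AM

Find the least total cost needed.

This is an integer covering problem.
Choose Iman, Maya, and Lior: together they cover Thu-PM, Mon-AM, Wed-AM, Tue-AM, Fri-AM — every shift.
Total cost: 4 + 3 + 5 = 12.

12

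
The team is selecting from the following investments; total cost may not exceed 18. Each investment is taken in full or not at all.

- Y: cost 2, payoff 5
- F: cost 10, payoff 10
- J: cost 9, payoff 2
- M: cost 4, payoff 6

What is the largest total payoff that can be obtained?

21

Allowing fractional choices, the relaxed optimum would be about 21.4, but investments are indivisible.
F + M: cost 10 + 4 = 14 ≤ 18, payoff 10 + 6 = 16.
Y + F + M: cost 2 + 10 + 4 = 16 ≤ 18, payoff 5 + 10 + 6 = 21.
Y + F: cost 2 + 10 = 12 ≤ 18, payoff 5 + 10 = 15.
Best is Y, F, and M with total payoff 21.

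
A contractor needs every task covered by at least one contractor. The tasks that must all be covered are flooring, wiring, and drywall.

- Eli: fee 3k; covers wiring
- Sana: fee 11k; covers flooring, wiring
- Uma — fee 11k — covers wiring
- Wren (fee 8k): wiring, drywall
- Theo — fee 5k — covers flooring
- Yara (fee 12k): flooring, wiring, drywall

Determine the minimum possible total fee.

The greedy cost-per-new-task heuristic would pick Eli, Theo, and Wren for 16, but a cheaper cover exists.
Yara alone covers flooring, wiring, drywall — every task.
Total fee: 12.
No cover costs less than 12.

12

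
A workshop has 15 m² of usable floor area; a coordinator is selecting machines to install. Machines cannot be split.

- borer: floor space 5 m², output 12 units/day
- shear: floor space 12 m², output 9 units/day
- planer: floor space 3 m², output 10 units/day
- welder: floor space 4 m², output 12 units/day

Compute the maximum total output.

planer + welder: floor space 3 + 4 = 7 ≤ 15, output 10 + 12 = 22.
borer + planer + welder: floor space 5 + 3 + 4 = 12 ≤ 15, output 12 + 10 + 12 = 34.
borer + welder: floor space 5 + 4 = 9 ≤ 15, output 12 + 12 = 24.
Best is borer, planer, and welder with total output 34.

34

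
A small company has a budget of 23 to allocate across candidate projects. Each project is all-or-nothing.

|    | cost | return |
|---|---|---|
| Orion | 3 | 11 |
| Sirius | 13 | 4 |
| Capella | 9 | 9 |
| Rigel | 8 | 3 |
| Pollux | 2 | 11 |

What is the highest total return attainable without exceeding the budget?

Orion + Capella + Pollux: cost 3 + 9 + 2 = 14 ≤ 23, return 11 + 9 + 11 = 31.
Orion + Capella + Rigel + Pollux: cost 3 + 9 + 8 + 2 = 22 ≤ 23, return 11 + 9 + 3 + 11 = 34.
Orion + Sirius + Pollux: cost 3 + 13 + 2 = 18 ≤ 23, return 11 + 4 + 11 = 26.
Best is Orion, Capella, Rigel, and Pollux with total return 34.

34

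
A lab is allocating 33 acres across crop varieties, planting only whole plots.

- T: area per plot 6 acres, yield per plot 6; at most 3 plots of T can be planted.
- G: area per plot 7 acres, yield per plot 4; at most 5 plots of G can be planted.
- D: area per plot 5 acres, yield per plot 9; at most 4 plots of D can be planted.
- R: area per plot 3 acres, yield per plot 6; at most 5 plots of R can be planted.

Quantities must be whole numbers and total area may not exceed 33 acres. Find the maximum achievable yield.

This is a bounded integer knapsack.
4×D and 4×R: area 32 ≤ 33, yield 4·9 + 4·6 = 60.
3×D and 5×R: area 30 ≤ 33, yield 3·9 + 5·6 = 57.
Best is 60.

60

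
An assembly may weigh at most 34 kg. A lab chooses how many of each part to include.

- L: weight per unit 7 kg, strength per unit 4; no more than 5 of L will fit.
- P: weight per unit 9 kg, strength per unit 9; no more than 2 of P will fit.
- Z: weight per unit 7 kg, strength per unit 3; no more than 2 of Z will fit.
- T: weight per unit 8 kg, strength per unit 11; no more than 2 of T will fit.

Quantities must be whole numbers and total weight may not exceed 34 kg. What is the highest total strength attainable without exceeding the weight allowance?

This is a bounded integer knapsack.
T has the best ratio (11/8); taking only T gives at most 2×11 = 22 (stopped by the supply cap of 2).
Mixing does better — 2×P and 2×T: weight 34 ≤ 34, strength 2·9 + 2·11 = 40.

40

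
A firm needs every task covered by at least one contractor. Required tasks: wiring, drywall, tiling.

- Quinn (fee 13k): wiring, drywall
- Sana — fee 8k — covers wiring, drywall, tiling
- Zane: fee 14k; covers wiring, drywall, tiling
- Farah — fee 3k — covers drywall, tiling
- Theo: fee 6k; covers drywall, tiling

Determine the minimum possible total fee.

This is an integer covering problem.
The greedy cost-per-new-task heuristic would pick Farah and Sana for 11, but a cheaper cover exists.
Sana alone covers wiring, drywall, tiling — every task.
Total fee: 8.
No cover costs less than 8.

8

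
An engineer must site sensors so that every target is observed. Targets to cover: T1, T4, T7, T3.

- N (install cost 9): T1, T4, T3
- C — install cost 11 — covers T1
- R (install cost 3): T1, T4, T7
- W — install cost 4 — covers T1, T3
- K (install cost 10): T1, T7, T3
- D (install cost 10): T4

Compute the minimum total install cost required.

Choose R and W: together they cover T1, T4, T7, T3 — every target.
Total install cost: 3 + 4 = 7.
No cover costs less than 7.

7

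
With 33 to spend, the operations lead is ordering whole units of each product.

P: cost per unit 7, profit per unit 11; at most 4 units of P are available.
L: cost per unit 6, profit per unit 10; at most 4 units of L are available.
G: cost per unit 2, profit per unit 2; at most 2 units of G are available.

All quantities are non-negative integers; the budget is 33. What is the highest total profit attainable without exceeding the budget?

53

L has the best ratio (10/6); taking only L gives at most 4×10 = 40 (stopped by the supply cap of 4).
Mixing does better — 1×P, 4×L, and 1×G: cost 33 ≤ 33, profit 1·11 + 4·10 + 1·2 = 53.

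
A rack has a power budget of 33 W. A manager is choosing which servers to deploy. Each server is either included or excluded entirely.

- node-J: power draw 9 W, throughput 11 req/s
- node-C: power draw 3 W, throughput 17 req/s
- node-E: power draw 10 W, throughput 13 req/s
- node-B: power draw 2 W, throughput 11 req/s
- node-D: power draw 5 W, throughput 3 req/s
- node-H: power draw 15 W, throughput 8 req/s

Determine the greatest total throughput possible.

55

Treat it as a binary knapsack problem.
Allowing fractional choices, the relaxed optimum would be about 57.1, but servers are indivisible.
node-J + node-C + node-E + node-B: power draw 9 + 3 + 10 + 2 = 24 ≤ 33, throughput 11 + 17 + 13 + 11 = 52.
node-J + node-C + node-E + node-B + node-D: power draw 9 + 3 + 10 + 2 + 5 = 29 ≤ 33, throughput 11 + 17 + 13 + 11 + 3 = 55.
Best is node-J, node-C, node-E, node-B, and node-D with total throughput 55.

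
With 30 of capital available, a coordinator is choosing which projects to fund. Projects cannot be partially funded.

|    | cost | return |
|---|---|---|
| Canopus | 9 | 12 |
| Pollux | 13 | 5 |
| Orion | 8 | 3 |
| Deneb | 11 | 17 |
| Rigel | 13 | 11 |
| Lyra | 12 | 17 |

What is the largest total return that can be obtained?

34

Take Deneb and Lyra: cost 11 + 12 = 23 ≤ 30, return 17 + 17 = 34.
No other feasible combination does better.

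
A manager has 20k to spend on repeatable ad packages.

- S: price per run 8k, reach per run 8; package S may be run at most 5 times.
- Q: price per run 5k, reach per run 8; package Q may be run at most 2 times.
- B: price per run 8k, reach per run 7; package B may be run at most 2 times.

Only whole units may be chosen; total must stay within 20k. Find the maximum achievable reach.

24

This is a bounded integer knapsack.
Take 1×S and 2×Q: price 18 ≤ 20, reach 1·8 + 2·8 = 24.
Q has the best ratio (8/5) and is taken to its limit of 2; remaining capacity is filled optimally with the others.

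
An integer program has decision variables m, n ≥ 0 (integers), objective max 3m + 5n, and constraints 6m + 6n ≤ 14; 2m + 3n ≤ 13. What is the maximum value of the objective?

(m,n)=(0,2) is feasible, giving 10.
(m,n)=(1,1) is feasible, giving 8.
The best lattice point is (0,2), giving 10.

10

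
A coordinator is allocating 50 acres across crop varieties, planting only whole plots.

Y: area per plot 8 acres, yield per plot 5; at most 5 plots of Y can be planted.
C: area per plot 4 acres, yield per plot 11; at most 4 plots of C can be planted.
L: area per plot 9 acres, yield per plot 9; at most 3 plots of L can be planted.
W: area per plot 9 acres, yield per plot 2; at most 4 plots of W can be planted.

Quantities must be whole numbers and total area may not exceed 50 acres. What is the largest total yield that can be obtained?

72

This is a bounded integer knapsack.
4×C and 3×L: area 43 ≤ 50, yield 4·11 + 3·9 = 71.
2×Y, 4×C, and 2×L: area 50 ≤ 50, yield 2·5 + 4·11 + 2·9 = 72.
Best is 72.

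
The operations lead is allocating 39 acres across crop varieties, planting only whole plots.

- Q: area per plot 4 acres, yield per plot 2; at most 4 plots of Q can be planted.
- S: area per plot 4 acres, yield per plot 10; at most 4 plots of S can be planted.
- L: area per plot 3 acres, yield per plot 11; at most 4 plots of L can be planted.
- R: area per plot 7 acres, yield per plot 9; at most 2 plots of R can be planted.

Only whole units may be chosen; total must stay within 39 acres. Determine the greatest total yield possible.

95

1×Q, 4×S, 4×L, and 1×R: area 39 ≤ 39, yield 1·2 + 4·10 + 4·11 + 1·9 = 95.
4×S, 4×L, and 1×R: area 35 ≤ 39, yield 4·10 + 4·11 + 1·9 = 93.
Best is 95.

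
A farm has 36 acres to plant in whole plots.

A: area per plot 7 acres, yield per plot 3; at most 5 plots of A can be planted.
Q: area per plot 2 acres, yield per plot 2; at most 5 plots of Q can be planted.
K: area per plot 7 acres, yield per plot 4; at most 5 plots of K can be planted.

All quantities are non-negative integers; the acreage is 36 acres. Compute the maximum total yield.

24

Q has the best ratio (2/2); taking only Q gives at most 5×2 = 10 (stopped by the supply cap of 5).
Mixing does better — 4×Q and 4×K: area 36 ≤ 36, yield 4·2 + 4·4 = 24.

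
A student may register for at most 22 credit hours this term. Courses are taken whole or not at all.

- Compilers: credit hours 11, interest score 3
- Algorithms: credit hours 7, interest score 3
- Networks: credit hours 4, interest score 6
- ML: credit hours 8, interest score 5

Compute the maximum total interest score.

Treat it as a binary knapsack problem.
Allowing fractional choices, the relaxed optimum would be about 14.8, but courses are indivisible.
Algorithms + Networks + ML: credit hours 7 + 4 + 8 = 19 ≤ 22, interest score 3 + 6 + 5 = 14.
Compilers + Algorithms + Networks: credit hours 11 + 7 + 4 = 22 ≤ 22, interest score 3 + 3 + 6 = 12.
Networks + ML: credit hours 4 + 8 = 12 ≤ 22, interest score 6 + 5 = 11.
Best is Algorithms, Networks, and ML with total interest score 14.

14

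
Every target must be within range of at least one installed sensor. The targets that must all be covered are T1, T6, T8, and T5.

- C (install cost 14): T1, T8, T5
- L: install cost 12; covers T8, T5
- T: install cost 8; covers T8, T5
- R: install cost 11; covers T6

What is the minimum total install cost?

Choose C and R: together they cover T1, T6, T8, T5 — every target.
Total install cost: 14 + 11 = 25.

25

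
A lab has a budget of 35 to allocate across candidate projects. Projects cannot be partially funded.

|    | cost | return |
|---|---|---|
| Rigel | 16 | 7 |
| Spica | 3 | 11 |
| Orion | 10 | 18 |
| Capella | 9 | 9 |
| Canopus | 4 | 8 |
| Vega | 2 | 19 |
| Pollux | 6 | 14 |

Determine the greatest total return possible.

79

This is an integer program with binary decision variables.
Spica + Orion + Capella + Vega + Pollux: cost 3 + 10 + 9 + 2 + 6 = 30 ≤ 35, return 11 + 18 + 9 + 19 + 14 = 71.
Spica + Orion + Canopus + Vega + Pollux: cost 3 + 10 + 4 + 2 + 6 = 25 ≤ 35, return 11 + 18 + 8 + 19 + 14 = 70.
Spica + Orion + Capella + Canopus + Vega + Pollux: cost 3 + 10 + 9 + 4 + 2 + 6 = 34 ≤ 35, return 11 + 18 + 9 + 8 + 19 + 14 = 79.
Best is Spica, Orion, Capella, Canopus, Vega, and Pollux with total return 79.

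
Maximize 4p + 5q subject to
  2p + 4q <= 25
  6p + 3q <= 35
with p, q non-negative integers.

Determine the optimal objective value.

(p,q)=(2,5): 2·2+4·5=24≤25, 6·2+3·5=27≤35, objective 33.
(p,q)=(3,4): 2·3+4·4=22≤25, 6·3+3·4=30≤35, objective 32.
(p,q)=(4,3): 2·4+4·3=20≤25, 6·4+3·3=33≤35, objective 31.
(p,q)=(1,5): 2·1+4·5=22≤25, 6·1+3·5=21≤35, objective 29.
No feasible integer point exceeds 33.

33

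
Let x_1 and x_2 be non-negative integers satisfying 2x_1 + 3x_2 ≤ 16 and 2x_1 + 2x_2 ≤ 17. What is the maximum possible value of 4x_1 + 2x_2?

(x_1,x_2)=(8,0) is feasible, giving 32.
(x_1,x_2)=(7,0) is feasible, giving 28.
No feasible integer point exceeds 32.

32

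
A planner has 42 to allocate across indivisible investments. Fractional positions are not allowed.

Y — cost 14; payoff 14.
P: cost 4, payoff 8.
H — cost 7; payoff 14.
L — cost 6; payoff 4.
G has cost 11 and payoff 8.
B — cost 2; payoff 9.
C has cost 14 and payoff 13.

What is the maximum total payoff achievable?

Allowing fractional choices, the relaxed optimum would be about 58.7, but investments are indivisible.
Y + P + H + G + B: cost 14 + 4 + 7 + 11 + 2 = 38 ≤ 42, payoff 14 + 8 + 14 + 8 + 9 = 53.
P + H + G + B + C: cost 4 + 7 + 11 + 2 + 14 = 38 ≤ 42, payoff 8 + 14 + 8 + 9 + 13 = 52.
Y + P + H + B + C: cost 14 + 4 + 7 + 2 + 14 = 41 ≤ 42, payoff 14 + 8 + 14 + 9 + 13 = 58.
Best is Y, P, H, B, and C with total payoff 58.

58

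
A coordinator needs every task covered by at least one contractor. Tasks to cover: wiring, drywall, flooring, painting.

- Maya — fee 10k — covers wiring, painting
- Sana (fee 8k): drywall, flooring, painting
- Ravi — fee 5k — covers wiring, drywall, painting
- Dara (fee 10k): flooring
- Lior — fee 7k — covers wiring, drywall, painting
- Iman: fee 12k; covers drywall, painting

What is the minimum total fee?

This is a weighted set-cover instance.
Choose Sana and Ravi: together they cover wiring, drywall, flooring, painting — every task.
Total fee: 8 + 5 = 13.
No cover costs less than 13.

13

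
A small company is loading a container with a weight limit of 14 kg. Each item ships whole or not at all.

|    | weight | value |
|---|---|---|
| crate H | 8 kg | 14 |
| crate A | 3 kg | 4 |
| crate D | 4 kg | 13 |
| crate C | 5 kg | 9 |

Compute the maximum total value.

crate H + crate D: weight 8 + 4 = 12 ≤ 14, value 14 + 13 = 27.
crate H + crate C: weight 8 + 5 = 13 ≤ 14, value 14 + 9 = 23.
crate A + crate D + crate C: weight 3 + 4 + 5 = 12 ≤ 14, value 4 + 13 + 9 = 26.
Best is crate H and crate D with total value 27.

27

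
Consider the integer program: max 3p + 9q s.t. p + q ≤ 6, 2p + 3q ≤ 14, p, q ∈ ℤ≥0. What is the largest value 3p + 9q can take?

(p,q)=(1,4): 1·1+1·4=5≤6, 2·1+3·4=14≤14, objective 39.
(p,q)=(0,4): 1·0+1·4=4≤6, 2·0+3·4=12≤14, objective 36.
(p,q)=(2,3): 1·2+1·3=5≤6, 2·2+3·3=13≤14, objective 33.
Maximum is 39 at (p,q)=(1,4).

39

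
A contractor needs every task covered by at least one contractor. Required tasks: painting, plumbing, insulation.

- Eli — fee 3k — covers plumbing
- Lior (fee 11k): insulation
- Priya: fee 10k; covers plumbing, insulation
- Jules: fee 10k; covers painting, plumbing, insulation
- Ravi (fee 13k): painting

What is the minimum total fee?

10

The greedy cost-per-new-task heuristic would pick Eli and Jules for 13, but a cheaper cover exists.
Jules alone covers painting, plumbing, insulation — every task.
Total fee: 10.
No cover costs less than 10.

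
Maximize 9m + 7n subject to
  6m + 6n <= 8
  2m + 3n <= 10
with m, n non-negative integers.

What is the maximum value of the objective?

The continuous relaxation peaks at (1.33, 0) with value 12.00; rounding to a feasible lattice point costs some objective.
(m,n)=(1,0): 6·1+6·0=6≤8, 2·1+3·0=2≤10, objective 9.
(m,n)=(0,1): 6·0+6·1=6≤8, 2·0+3·1=3≤10, objective 7.
(m,n)=(0,0): 6·0+6·0=0≤8, 2·0+3·0=0≤10, objective 0.
No feasible integer point exceeds 9.

9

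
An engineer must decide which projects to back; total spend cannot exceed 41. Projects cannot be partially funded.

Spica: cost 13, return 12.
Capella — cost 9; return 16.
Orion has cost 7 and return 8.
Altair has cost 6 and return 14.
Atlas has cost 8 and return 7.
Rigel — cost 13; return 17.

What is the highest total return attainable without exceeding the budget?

59

Take Spica, Capella, Altair, and Rigel: cost 13 + 9 + 6 + 13 = 41 ≤ 41, return 12 + 16 + 14 + 17 = 59.
No other feasible combination does better.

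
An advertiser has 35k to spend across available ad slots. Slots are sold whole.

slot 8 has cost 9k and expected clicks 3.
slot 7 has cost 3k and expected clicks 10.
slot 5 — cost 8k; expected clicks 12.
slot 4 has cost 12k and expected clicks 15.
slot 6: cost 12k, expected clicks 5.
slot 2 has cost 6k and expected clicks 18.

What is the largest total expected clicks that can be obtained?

55

Allowing fractional choices, the relaxed optimum would be about 57.5, but ad slots are indivisible.
slot 7 + slot 5 + slot 4 + slot 2: cost 3 + 8 + 12 + 6 = 29 ≤ 35, expected clicks 10 + 12 + 15 + 18 = 55.
slot 8 + slot 5 + slot 4 + slot 2: cost 9 + 8 + 12 + 6 = 35 ≤ 35, expected clicks 3 + 12 + 15 + 18 = 48.
slot 7 + slot 4 + slot 6 + slot 2: cost 3 + 12 + 12 + 6 = 33 ≤ 35, expected clicks 10 + 15 + 5 + 18 = 48.
Best is slot 7, slot 5, slot 4, and slot 2 with total expected clicks 55.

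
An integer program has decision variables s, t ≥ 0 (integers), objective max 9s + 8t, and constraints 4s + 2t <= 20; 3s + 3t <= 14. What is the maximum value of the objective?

36

(s,t)=(4,0): 4·4+2·0=16≤20, 3·4+3·0=12≤14, objective 36.
(s,t)=(3,1): 4·3+2·1=14≤20, 3·3+3·1=12≤14, objective 35.
(s,t)=(3,0): 4·3+2·0=12≤20, 3·3+3·0=9≤14, objective 27.
No feasible integer point exceeds 36.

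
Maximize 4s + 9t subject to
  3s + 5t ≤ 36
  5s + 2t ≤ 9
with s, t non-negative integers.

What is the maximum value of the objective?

36

The continuous relaxation peaks at (0, 4.5) with value 40.50; rounding to a feasible lattice point costs some objective.
(s,t)=(0,4): 3·0+5·4=20≤36, 5·0+2·4=8≤9, objective 36.
(s,t)=(0,3): 3·0+5·3=15≤36, 5·0+2·3=6≤9, objective 27.
No feasible integer point exceeds 36.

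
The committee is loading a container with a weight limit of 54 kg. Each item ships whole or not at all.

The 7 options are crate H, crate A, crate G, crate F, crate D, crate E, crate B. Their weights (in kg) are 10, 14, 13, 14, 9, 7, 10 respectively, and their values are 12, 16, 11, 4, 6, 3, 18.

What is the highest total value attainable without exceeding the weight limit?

60

Allowing fractional choices, the relaxed optimum would be about 61.7, but items are indivisible.
crate H + crate A + crate G + crate B: weight 10 + 14 + 13 + 10 = 47 ≤ 54, value 12 + 16 + 11 + 18 = 57.
crate H + crate A + crate G + crate E + crate B: weight 10 + 14 + 13 + 7 + 10 = 54 ≤ 54, value 12 + 16 + 11 + 3 + 18 = 60.
Best is crate H, crate A, crate G, crate E, and crate B with total value 60.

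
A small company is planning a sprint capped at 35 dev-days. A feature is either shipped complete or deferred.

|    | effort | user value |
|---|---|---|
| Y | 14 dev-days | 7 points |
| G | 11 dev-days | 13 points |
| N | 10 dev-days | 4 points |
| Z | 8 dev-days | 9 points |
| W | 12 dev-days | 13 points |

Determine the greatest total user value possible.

Allowing fractional choices, the relaxed optimum would be about 37.0, but features are indivisible.
G + Z + W: effort 11 + 8 + 12 = 31 ≤ 35, user value 13 + 9 + 13 = 35.
Y + G + Z: effort 14 + 11 + 8 = 33 ≤ 35, user value 7 + 13 + 9 = 29.
G + N + W: effort 11 + 10 + 12 = 33 ≤ 35, user value 13 + 4 + 13 = 30.
Best is G, Z, and W with total user value 35.

35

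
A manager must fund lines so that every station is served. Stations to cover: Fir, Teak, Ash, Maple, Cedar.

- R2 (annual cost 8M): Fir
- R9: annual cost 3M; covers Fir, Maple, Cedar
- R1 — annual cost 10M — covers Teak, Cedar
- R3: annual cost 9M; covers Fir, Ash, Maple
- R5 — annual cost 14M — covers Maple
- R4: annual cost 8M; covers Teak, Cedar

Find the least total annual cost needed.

17

Choose R3 and R4: together they cover Fir, Teak, Ash, Maple, Cedar — every station.
Total annual cost: 9 + 8 = 17.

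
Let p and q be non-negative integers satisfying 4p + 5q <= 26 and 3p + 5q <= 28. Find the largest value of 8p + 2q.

Relaxing integrality, the LP optimum is 52.00 at (p,q) = (6.5, 0), which is not an integer point.
(p,q)=(6,0): 4·6+5·0=24≤26, 3·6+5·0=18≤28, objective 48.
(p,q)=(5,1): 4·5+5·1=25≤26, 3·5+5·1=20≤28, objective 42.
(p,q)=(5,0): 4·5+5·0=20≤26, 3·5+5·0=15≤28, objective 40.
No feasible integer point exceeds 48.

48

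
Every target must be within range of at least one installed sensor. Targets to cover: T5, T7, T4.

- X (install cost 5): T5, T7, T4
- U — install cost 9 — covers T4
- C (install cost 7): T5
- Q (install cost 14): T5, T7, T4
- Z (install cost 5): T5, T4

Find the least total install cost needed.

X alone covers T5, T7, T4 — every target.
Total install cost: 5.
No cover costs less than 5.

5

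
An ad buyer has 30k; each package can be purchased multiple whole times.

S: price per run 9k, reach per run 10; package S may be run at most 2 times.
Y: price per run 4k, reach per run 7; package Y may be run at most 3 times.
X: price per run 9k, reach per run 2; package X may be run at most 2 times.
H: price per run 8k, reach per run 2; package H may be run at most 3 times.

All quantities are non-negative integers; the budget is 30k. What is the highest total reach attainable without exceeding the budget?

This is a bounded integer knapsack.
Take 2×S and 3×Y: price 30 ≤ 30, reach 2·10 + 3·7 = 41.
Y has the best ratio (7/4) and is taken to its limit of 3; remaining capacity is filled optimally with the others.

41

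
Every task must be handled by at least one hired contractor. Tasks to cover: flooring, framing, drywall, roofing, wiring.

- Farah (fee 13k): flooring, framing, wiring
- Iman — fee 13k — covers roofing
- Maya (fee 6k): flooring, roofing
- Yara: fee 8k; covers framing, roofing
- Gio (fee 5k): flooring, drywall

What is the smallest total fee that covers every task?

The greedy cost-per-new-task heuristic would pick Gio, Yara, and Farah for 26, but a cheaper cover exists.
Choose Farah, Maya, and Gio: together they cover flooring, framing, drywall, roofing, wiring — every task.
Total fee: 13 + 6 + 5 = 24.
No cover costs less than 24.

24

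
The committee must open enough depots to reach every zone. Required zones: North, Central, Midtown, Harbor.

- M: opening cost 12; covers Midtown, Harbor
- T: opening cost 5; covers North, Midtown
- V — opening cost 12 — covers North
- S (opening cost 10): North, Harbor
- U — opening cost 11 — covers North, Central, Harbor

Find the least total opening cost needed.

Choose T and U: together they cover North, Central, Midtown, Harbor — every zone.
Total opening cost: 5 + 11 = 16.

16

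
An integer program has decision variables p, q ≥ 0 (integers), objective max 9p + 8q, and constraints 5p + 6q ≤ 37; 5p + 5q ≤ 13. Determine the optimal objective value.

18

Relaxing integrality, the LP optimum is 23.40 at (p,q) = (2.6, 0), which is not an integer point.
(p,q)=(2,0): 5·2+6·0=10≤37, 5·2+5·0=10≤13, objective 18.
(p,q)=(1,1): 5·1+6·1=11≤37, 5·1+5·1=10≤13, objective 17.
The best lattice point is (2,0), giving 18.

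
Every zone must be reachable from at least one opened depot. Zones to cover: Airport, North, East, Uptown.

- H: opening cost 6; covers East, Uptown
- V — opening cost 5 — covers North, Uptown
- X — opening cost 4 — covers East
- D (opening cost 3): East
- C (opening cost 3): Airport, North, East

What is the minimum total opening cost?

8

This is a weighted set-cover instance.
Choose V and C: together they cover Airport, North, East, Uptown — every zone.
Total opening cost: 5 + 3 = 8.
No cover costs less than 8.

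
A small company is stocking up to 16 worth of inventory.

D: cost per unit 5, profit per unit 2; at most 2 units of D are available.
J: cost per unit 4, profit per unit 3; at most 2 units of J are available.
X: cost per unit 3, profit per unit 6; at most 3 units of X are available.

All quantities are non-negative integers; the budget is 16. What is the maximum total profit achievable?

1×D and 3×X: cost 14 ≤ 16, profit 1·2 + 3·6 = 20.
1×J and 3×X: cost 13 ≤ 16, profit 1·3 + 3·6 = 21.
Best is 21.

21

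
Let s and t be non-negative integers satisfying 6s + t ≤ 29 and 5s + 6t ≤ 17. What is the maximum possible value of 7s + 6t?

Relaxing integrality, the LP optimum is 23.80 at (s,t) = (3.4, 0), which is not an integer point.
(s,t)=(3,0): 6·3+1·0=18≤29, 5·3+6·0=15≤17, objective 21.
(s,t)=(2,1): 6·2+1·1=13≤29, 5·2+6·1=16≤17, objective 20.
(s,t)=(2,0): 6·2+1·0=12≤29, 5·2+6·0=10≤17, objective 14.
No feasible integer point exceeds 21.

21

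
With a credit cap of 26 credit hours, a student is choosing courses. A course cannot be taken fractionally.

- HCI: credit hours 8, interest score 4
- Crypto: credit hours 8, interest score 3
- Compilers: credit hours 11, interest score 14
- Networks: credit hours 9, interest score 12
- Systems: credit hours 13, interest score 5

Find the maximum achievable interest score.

26

Allowing fractional choices, the relaxed optimum would be about 29.0, but courses are indivisible.
Compilers + Networks: credit hours 11 + 9 = 20 ≤ 26, interest score 14 + 12 = 26.
Compilers + Systems: credit hours 11 + 13 = 24 ≤ 26, interest score 14 + 5 = 19.
Best is Compilers and Networks with total interest score 26.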